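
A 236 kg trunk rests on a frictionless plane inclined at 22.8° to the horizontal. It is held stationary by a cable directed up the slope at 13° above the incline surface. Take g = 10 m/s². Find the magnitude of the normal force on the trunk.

Take axes along and perpendicular to the incline. Weight components: W sin 22.8° = 914.5 N down-slope, W cos 22.8° = 2176 N into the surface.
Along incline: T cos 13° = W sin 22.8° → T = 938.6 N.
Perpendicular: N = W cos 22.8° − T sin 13° = 1964 N.

N ≈ 1960 N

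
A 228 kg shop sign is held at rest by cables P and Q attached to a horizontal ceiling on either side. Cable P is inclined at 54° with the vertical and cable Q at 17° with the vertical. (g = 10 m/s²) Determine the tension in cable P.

Angles from the horizontal: cable P is 90° − 54° = 36°, cable Q is 90° − 17° = 73°.
Weight W = 228 × 10 = 2280 N acts straight down.
Horizontal: T_P cos 36° = T_Q cos 73°  →  T_Q = 2.767 T_P.
Vertical: T_P sin 36° + T_Q sin 73° = 2280.
Substituting the horizontal relation into the vertical equation gives 3.234 T_P = 2280, so T_P = 705 N.

T_P ≈ 705 N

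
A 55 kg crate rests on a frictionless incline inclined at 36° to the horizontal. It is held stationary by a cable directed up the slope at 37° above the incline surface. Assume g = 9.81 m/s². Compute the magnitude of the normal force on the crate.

Take axes along and perpendicular to the incline. Weight components: W sin 36° = 317.1 N down-slope, W cos 36° = 436.5 N into the surface.
Along incline: T cos 37° = W sin 36° → T = 397.1 N.
Perpendicular: N = W cos 36° − T sin 37° = 197.5 N.

N ≈ 198 N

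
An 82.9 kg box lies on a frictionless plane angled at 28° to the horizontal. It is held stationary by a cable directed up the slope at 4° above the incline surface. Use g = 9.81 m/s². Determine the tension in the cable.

Take axes along and perpendicular to the incline. Weight components: W sin 28° = 381.8 N down-slope, W cos 28° = 718.1 N into the surface.
Along incline: T cos 4° = W sin 28° → T = 382.7 N.
Perpendicular: N = W cos 28° − T sin 4° = 691.4 N.

T ≈ 383 N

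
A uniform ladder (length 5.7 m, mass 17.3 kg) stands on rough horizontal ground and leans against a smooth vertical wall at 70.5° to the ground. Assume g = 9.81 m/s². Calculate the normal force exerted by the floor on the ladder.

N_floor ≈ 170 N

ΣF_y = 0: N_floor = 17.3×9.81 = 169.71 N.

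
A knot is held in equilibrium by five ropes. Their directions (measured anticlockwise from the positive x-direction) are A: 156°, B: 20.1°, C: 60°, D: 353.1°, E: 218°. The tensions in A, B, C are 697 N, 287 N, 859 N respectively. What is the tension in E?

Resolve: ΣF_x = 697 cos 156° + 287 cos 20.1° + 859 cos 60° + T_D cos 353.1° + T_E cos 218° = 0.
        ΣF_y = 697 sin 156° + 287 sin 20.1° + 859 sin 60° + T_D sin 353.1° + T_E sin 218° = 0.
The known terms sum to (62.28, 1126) N, so 0.9928 T_D − 0.7880 T_E = -62.28 and -0.1201 T_D − 0.6157 T_E = -1126.
Solving simultaneously: T_D = 1203 N, T_E = 1594 N.

T_E ≈ 1590 N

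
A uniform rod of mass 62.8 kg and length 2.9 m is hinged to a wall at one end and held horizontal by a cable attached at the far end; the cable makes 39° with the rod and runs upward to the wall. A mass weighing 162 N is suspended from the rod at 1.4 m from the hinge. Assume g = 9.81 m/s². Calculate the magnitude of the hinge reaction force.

|H| ≈ 617 N

Take torques about the hinge: T sin 39° · 2.9 = 62.8×9.81×1.45 + 162×1.4 = 1120.1 N·m.
So T = 1120.1 / (0.6293 × 2.9) = 613.74 N.
ΣF_x = 0: H_x = T cos 39° = 476.97 N.
ΣF_y = 0: H_y = (62.8×9.81 + 162) − T sin 39° = 778.07 − 386.24 = 391.83 N.
|H| = √(H_x² + H_y²) = √((476.97)² + (391.83)²) = 617.27 N.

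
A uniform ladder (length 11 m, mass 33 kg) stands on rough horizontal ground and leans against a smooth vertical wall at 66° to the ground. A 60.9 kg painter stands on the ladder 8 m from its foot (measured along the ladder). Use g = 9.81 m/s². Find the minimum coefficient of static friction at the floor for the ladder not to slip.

ΣF_y = 0: N_floor = 33×9.81 + 60.9×9.81 = 921.16 N.
Torques about the foot: N_wall · 11 sin 66° = 33×9.81×5.5 cos 66° + 60.9×9.81×8 cos 66° → N_wall = 265.52 N.
ΣF_x = 0: f_floor = N_wall = 265.52 N.
μ_min = f_floor / N_floor = 265.52 / 921.16 = 0.2882.

μ_min ≈ 0.288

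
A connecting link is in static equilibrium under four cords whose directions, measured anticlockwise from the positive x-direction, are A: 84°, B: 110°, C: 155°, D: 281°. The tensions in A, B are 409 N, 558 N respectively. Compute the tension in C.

Resolve: ΣF_x = 409 cos 84° + 558 cos 110° + T_C cos 155° + T_D cos 281° = 0.
        ΣF_y = 409 sin 84° + 558 sin 110° + T_C sin 155° + T_D sin 281° = 0.
The known terms sum to (-148.1, 931.1) N, so -0.9063 T_C + 0.1908 T_D = 148.1 and 0.4226 T_C − 0.9816 T_D = -931.1.
Solving simultaneously: T_C = 39.91 N, T_D = 965.7 N.

T_C ≈ 39.9 N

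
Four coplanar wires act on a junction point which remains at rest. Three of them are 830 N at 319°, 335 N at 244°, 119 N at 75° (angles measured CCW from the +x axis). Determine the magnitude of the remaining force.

F ≈ 891 N

Sum the known components: ΣF_x = 510.4 N, ΣF_y = -730.7 N.
For equilibrium the remaining force must supply (−ΣF_x, −ΣF_y) = (-510.4, 730.7) N.
Magnitude = √((-510.4)² + (730.7)²) = 891.3 N; direction = atan2(730.7, -510.4) = 124.9°.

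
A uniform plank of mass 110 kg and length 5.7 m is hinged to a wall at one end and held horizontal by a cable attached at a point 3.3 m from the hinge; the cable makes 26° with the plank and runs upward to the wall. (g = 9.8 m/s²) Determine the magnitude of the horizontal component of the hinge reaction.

H_x ≈ 1910 N

Take torques about the hinge: T sin 26° · 3.3 = 110×9.8×2.85 = 3072.3 N·m.
So T = 3072.3 / (0.4384 × 3.3) = 2123.8 N.
ΣF_x = 0: H_x = T cos 26° = 1908.8 N.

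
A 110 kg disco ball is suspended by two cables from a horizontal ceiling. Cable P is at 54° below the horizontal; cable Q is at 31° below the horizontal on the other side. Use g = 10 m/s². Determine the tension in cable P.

T_P ≈ 946 N

Weight W = 110 × 10 = 1100 N acts straight down.
Horizontal: T_P cos 54° = T_Q cos 31°  →  T_Q = 0.6857 T_P.
Vertical: T_P sin 54° + T_Q sin 31° = 1100.
Substituting the horizontal relation into the vertical equation gives 1.162 T_P = 1100, so T_P = 946.5 N.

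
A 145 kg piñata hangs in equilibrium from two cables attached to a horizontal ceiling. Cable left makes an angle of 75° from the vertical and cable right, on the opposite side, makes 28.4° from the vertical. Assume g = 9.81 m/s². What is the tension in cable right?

T_right ≈ 1410 N

Angles from the horizontal: cable left is 90° − 75° = 15°, cable right is 90° − 28.4° = 61.6°.
Weight W = 145 × 9.81 = 1422 N acts straight down.
Horizontal: T_left cos 15° = T_right cos 61.6°  →  T_left = 0.4924 T_right.
Vertical: T_left sin 15° + T_right sin 61.6° = 1422.
Substituting the horizontal relation into the vertical equation gives 1.007 T_right = 1422, so T_right = 1412 N.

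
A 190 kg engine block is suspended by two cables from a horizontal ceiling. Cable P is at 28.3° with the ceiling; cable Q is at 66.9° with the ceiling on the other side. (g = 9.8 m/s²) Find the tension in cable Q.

T_Q ≈ 1650 N

Weight W = 190 × 9.8 = 1862 N acts straight down.
Horizontal: T_P cos 28.3° = T_Q cos 66.9°  →  T_P = 0.4456 T_Q.
Vertical: T_P sin 28.3° + T_Q sin 66.9° = 1862.
Substituting the horizontal relation into the vertical equation gives 1.131 T_Q = 1862, so T_Q = 1646 N.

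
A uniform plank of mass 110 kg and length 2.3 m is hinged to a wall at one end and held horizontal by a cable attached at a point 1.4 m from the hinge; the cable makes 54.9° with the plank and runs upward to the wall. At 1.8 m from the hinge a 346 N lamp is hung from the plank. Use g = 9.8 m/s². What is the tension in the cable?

Take torques about the hinge: T sin 54.9° · 1.4 = 110×9.8×1.15 + 346×1.8 = 1862.5 N·m.
So T = 1862.5 / (0.8181 × 1.4) = 1626.1 N.

T ≈ 1630 N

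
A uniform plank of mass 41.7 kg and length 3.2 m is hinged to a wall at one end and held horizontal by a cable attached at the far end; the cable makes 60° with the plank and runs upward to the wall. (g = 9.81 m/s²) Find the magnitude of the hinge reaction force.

Take torques about the hinge: T sin 60° · 3.2 = 41.7×9.81×1.6 = 654.52 N·m.
So T = 654.52 / (0.8660 × 3.2) = 236.18 N.
ΣF_x = 0: H_x = T cos 60° = 118.09 N.
ΣF_y = 0: H_y = (41.7×9.81) − T sin 60° = 409.08 − 204.54 = 204.54 N.
|H| = √(H_x² + H_y²) = √((118.09)² + (204.54)²) = 236.18 N.

|H| ≈ 236 N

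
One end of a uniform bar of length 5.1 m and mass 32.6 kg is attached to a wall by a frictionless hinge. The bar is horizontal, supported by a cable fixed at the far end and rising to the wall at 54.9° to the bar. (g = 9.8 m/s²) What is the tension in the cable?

Take torques about the hinge: T sin 54.9° · 5.1 = 32.6×9.8×2.55 = 814.67 N·m.
So T = 814.67 / (0.8181 × 5.1) = 195.25 N.

T ≈ 195 N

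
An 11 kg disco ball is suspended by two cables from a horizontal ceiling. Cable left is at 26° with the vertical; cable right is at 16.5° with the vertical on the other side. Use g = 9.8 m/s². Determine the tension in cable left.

Angles from the horizontal: cable left is 90° − 26° = 64°, cable right is 90° − 16.5° = 73.5°.
Weight W = 11 × 9.8 = 107.8 N acts straight down.
Horizontal: T_left cos 64° = T_right cos 73.5°  →  T_right = 1.543 T_left.
Vertical: T_left sin 64° + T_right sin 73.5° = 107.8.
Substituting the horizontal relation into the vertical equation gives 2.379 T_left = 107.8, so T_left = 45.32 N.

T_left ≈ 45.3 N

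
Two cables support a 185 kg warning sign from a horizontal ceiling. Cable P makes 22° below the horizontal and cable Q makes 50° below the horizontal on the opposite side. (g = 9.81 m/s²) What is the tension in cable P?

Weight W = 185 × 9.81 = 1815 N acts straight down.
Horizontal: T_P cos 22° = T_Q cos 50°  →  T_Q = 1.442 T_P.
Vertical: T_P sin 22° + T_Q sin 50° = 1815.
Substituting the horizontal relation into the vertical equation gives 1.48 T_P = 1815, so T_P = 1227 N.

T_P ≈ 1230 N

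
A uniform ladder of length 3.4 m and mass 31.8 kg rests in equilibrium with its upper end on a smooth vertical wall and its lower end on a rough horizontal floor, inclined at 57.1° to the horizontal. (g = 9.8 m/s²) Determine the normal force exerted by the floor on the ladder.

N_floor ≈ 312 N

ΣF_y = 0: N_floor = 31.8×9.8 = 311.64 N.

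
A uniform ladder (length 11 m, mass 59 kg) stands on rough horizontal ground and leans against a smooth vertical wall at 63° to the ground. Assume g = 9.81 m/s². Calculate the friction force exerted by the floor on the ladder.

Torques about the foot: N_wall · 11 sin 63° = 59×9.81×5.5 cos 63° → N_wall = 147.45 N.
ΣF_x = 0: f_floor = N_wall = 147.45 N.

f ≈ 147 N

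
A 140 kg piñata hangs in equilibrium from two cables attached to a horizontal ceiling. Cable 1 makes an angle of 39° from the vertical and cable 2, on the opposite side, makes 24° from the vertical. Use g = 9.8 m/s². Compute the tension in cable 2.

T_2 ≈ 969 N

Angles from the horizontal: cable 1 is 90° − 39° = 51°, cable 2 is 90° − 24° = 66°.
Weight W = 140 × 9.8 = 1372 N acts straight down.
Horizontal: T_1 cos 51° = T_2 cos 66°  →  T_1 = 0.6463 T_2.
Vertical: T_1 sin 51° + T_2 sin 66° = 1372.
Substituting the horizontal relation into the vertical equation gives 1.416 T_2 = 1372, so T_2 = 969 N.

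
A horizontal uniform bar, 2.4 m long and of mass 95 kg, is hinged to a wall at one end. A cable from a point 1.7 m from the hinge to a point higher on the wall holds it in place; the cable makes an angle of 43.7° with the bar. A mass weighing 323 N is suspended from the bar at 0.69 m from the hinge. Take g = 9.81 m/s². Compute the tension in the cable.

T ≈ 1140 N

Take torques about the hinge: T sin 43.7° · 1.7 = 95×9.81×1.2 + 323×0.69 = 1341.2 N·m.
So T = 1341.2 / (0.6909 × 1.7) = 1141.9 N.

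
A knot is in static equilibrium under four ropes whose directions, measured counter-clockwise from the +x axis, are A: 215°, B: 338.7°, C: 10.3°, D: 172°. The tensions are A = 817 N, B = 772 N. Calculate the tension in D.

T_D ≈ 2380 N

Resolve: ΣF_x = 817 cos 215° + 772 cos 338.7° + T_C cos 10.3° + T_D cos 172° = 0.
        ΣF_y = 817 sin 215° + 772 sin 338.7° + T_C sin 10.3° + T_D sin 172° = 0.
The known terms sum to (50.02, -749) N, so 0.9839 T_C − 0.9903 T_D = -50.02 and 0.1788 T_C + 0.1392 T_D = 749.
Solving simultaneously: T_C = 2340 N, T_D = 2376 N.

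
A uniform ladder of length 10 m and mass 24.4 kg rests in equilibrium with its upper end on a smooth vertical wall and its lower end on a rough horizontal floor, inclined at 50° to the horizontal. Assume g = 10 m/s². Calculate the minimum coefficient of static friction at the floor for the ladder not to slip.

μ_min ≈ 0.420

ΣF_y = 0: N_floor = 24.4×10 = 244 N.
Torques about the foot: N_wall · 10 sin 50° = 24.4×10×5 cos 50° → N_wall = 102.37 N.
ΣF_x = 0: f_floor = N_wall = 102.37 N.
μ_min = f_floor / N_floor = 102.37 / 244 = 0.4195.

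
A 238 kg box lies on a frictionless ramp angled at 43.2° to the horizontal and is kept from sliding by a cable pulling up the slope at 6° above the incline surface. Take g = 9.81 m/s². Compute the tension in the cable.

Take axes along and perpendicular to the incline. Weight components: W sin 43.2° = 1598 N down-slope, W cos 43.2° = 1702 N into the surface.
Along incline: T cos 6° = W sin 43.2° → T = 1607 N.
Perpendicular: N = W cos 43.2° − T sin 6° = 1534 N.

T ≈ 1610 N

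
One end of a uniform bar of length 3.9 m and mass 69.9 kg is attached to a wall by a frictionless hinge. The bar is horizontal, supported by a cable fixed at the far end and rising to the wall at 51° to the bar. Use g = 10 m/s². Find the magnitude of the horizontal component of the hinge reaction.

Take torques about the hinge: T sin 51° · 3.9 = 69.9×10×1.95 = 1363 N·m.
So T = 1363 / (0.7771 × 3.9) = 449.72 N.
ΣF_x = 0: H_x = T cos 51° = 283.02 N.

H_x ≈ 283 N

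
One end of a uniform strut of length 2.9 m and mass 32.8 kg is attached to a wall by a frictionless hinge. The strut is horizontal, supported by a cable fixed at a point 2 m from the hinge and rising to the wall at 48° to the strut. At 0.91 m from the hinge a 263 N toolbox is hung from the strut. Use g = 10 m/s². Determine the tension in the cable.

Take torques about the hinge: T sin 48° · 2 = 32.8×10×1.45 + 263×0.91 = 714.93 N·m.
So T = 714.93 / (0.7431 × 2) = 481.02 N.

T ≈ 481 N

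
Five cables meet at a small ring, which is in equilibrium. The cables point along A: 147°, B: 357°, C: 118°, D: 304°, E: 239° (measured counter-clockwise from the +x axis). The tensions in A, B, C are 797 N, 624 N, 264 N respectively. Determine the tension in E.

T_E ≈ 237 N

Resolve: ΣF_x = 797 cos 147° + 624 cos 357° + 264 cos 118° + T_D cos 304° + T_E cos 239° = 0.
        ΣF_y = 797 sin 147° + 624 sin 357° + 264 sin 118° + T_D sin 304° + T_E sin 239° = 0.
The known terms sum to (-169.2, 634.5) N, so 0.5592 T_D − 0.5150 T_E = 169.2 and -0.8290 T_D − 0.8572 T_E = -634.5.
Solving simultaneously: T_D = 520.6 N, T_E = 236.7 N.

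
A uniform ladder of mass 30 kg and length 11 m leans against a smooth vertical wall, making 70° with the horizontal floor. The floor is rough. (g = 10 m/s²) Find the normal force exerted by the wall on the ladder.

Torques about the foot: N_wall · 11 sin 70° = 30×10×5.5 cos 70° → N_wall = 54.596 N.

N_wall ≈ 54.6 N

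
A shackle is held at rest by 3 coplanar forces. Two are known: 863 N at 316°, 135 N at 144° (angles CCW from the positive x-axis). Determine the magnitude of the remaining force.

Sum the known components: ΣF_x = 511.6 N, ΣF_y = -520.1 N.
For equilibrium the remaining force must supply (−ΣF_x, −ΣF_y) = (-511.6, 520.1) N.
Magnitude = √((-511.6)² + (520.1)²) = 729.6 N; direction = atan2(520.1, -511.6) = 134.5°.

F ≈ 730 N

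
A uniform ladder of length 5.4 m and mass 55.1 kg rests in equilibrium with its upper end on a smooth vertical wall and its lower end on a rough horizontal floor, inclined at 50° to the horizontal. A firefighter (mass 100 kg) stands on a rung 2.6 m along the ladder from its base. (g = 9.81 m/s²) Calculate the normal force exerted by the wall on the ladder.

Torques about the foot: N_wall · 5.4 sin 50° = 55.1×9.81×2.7 cos 50° + 100×9.81×2.6 cos 50° → N_wall = 623.11 N.

N_wall ≈ 623 N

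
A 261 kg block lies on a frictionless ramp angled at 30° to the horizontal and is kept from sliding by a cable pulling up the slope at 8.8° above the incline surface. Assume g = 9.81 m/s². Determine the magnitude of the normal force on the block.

Take axes along and perpendicular to the incline. Weight components: W sin 30° = 1280 N down-slope, W cos 30° = 2217 N into the surface.
Along incline: T cos 8.8° = W sin 30° → T = 1295 N.
Perpendicular: N = W cos 30° − T sin 8.8° = 2019 N.

N ≈ 2020 N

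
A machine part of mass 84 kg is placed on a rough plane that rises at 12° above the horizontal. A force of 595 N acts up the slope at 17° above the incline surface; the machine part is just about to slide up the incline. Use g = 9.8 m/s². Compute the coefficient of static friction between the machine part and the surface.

On the verge of sliding up the incline, friction is at its maximum μN and acts down the slope.
Perpendicular to incline: N = W cos 12° − P sin 17° = 805.2 − 174 = 631.2 N.
Along incline: P cos 17° − μN = W sin 12° → μ = −(W sin 12° − P cos 17°) / N = 0.6303.

μ ≈ 0.630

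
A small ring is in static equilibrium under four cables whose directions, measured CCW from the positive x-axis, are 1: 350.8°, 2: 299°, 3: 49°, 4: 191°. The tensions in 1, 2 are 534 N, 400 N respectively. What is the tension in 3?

T_3 ≈ 917 N

Resolve: ΣF_x = 534 cos 350.8° + 400 cos 299° + T_3 cos 49° + T_4 cos 191° = 0.
        ΣF_y = 534 sin 350.8° + 400 sin 299° + T_3 sin 49° + T_4 sin 191° = 0.
The known terms sum to (721.1, -435.2) N, so 0.6561 T_3 − 0.9816 T_4 = -721.1 and 0.7547 T_3 − 0.1908 T_4 = 435.2.
Solving simultaneously: T_3 = 917.4 N, T_4 = 1348 N.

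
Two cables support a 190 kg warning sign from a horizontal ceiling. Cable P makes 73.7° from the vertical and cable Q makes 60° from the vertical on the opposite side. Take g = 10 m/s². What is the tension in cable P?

T_P ≈ 2280 N

Angles from the horizontal: cable P is 90° − 73.7° = 16.3°, cable Q is 90° − 60° = 30°.
Weight W = 190 × 10 = 1900 N acts straight down.
Horizontal: T_P cos 16.3° = T_Q cos 30°  →  T_Q = 1.108 T_P.
Vertical: T_P sin 16.3° + T_Q sin 30° = 1900.
Substituting the horizontal relation into the vertical equation gives 0.8348 T_P = 1900, so T_P = 2276 N.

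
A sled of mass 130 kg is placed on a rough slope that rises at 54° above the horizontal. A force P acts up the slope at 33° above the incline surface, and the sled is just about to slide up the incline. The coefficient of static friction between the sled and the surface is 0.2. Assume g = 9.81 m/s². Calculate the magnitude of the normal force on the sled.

On the verge of sliding up the incline, friction equals μN and acts down the slope.
Perpendicular: N + P sin 33° = W cos 54° = 749.6 N.
Along incline: P cos 33° = W sin 54° + μN  with W sin 54° = 1032 N.
Solving the pair for P and N: P = 1247 N, N = 70.43 N (and f = μN = 14.09 N).

N ≈ 70.4 N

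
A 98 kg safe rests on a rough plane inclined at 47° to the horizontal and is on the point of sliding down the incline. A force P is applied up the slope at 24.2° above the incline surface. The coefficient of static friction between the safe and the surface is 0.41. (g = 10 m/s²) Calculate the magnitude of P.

On the verge of sliding down the incline, friction equals μN and acts up the slope.
Perpendicular: N + P sin 24.2° = W cos 47° = 668.4 N.
Along incline: P cos 24.2° + μN = W sin 47° with W sin 47° = 716.7 N.
Solving the pair for P and N: P = 595 N, N = 424.5 N (and f = μN = 174 N).

P ≈ 595 N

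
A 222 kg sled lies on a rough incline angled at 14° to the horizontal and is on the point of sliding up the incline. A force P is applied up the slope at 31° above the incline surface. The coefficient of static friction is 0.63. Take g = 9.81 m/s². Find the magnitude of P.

On the verge of sliding up the incline, friction equals μN and acts down the slope.
Perpendicular: N + P sin 31° = W cos 14° = 2113 N.
Along incline: P cos 31° = W sin 14° + μN  with W sin 14° = 526.9 N.
Solving the pair for P and N: P = 1573 N, N = 1303 N (and f = μN = 821 N).

P ≈ 1570 N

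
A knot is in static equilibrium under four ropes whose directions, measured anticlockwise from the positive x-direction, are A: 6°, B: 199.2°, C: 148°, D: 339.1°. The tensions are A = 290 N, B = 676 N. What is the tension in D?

Resolve: ΣF_x = 290 cos 6° + 676 cos 199.2° + T_C cos 148° + T_D cos 339.1° = 0.
        ΣF_y = 290 sin 6° + 676 sin 199.2° + T_C sin 148° + T_D sin 339.1° = 0.
The known terms sum to (-350, -192) N, so -0.8480 T_C + 0.9342 T_D = 350 and 0.5299 T_C − 0.3567 T_D = 192.
Solving simultaneously: T_C = 1580 N, T_D = 1809 N.

T_D ≈ 1810 N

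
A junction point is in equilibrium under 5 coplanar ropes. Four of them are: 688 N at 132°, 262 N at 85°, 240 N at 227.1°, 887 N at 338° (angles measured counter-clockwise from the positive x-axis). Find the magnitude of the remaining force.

Sum the known components: ΣF_x = 221.5 N, ΣF_y = 264.2 N.
For equilibrium the remaining force must supply (−ΣF_x, −ΣF_y) = (-221.5, -264.2) N.
Magnitude = √((-221.5)² + (-264.2)²) = 344.8 N; direction = atan2(-264.2, -221.5) = 230.0°.

F ≈ 345 N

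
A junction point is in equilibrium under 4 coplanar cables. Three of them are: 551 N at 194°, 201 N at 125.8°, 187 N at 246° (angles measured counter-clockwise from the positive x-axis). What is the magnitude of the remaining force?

F ≈ 742 N

Sum the known components: ΣF_x = -728.3 N, ΣF_y = -141.1 N.
For equilibrium the remaining force must supply (−ΣF_x, −ΣF_y) = (728.3, 141.1) N.
Magnitude = √((728.3)² + (141.1)²) = 741.8 N; direction = atan2(141.1, 728.3) = 11.0°.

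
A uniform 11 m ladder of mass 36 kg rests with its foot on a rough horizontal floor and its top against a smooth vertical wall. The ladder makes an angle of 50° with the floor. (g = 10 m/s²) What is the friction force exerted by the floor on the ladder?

f ≈ 151 N

Torques about the foot: N_wall · 11 sin 50° = 36×10×5.5 cos 50° → N_wall = 151.04 N.
ΣF_x = 0: f_floor = N_wall = 151.04 N.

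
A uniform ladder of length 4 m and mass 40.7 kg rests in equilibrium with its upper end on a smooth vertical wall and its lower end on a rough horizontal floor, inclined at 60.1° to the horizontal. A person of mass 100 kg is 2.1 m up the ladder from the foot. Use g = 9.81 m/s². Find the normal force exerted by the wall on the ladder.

N_wall ≈ 411 N

Torques about the foot: N_wall · 4 sin 60.1° = 40.7×9.81×2 cos 60.1° + 100×9.81×2.1 cos 60.1° → N_wall = 410.95 N.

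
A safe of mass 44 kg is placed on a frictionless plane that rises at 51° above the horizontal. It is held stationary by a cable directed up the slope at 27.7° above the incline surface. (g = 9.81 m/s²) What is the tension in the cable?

Take axes along and perpendicular to the incline. Weight components: W sin 51° = 335.4 N down-slope, W cos 51° = 271.6 N into the surface.
Along incline: T cos 27.7° = W sin 51° → T = 378.9 N.
Perpendicular: N = W cos 51° − T sin 27.7° = 95.53 N.

T ≈ 379 N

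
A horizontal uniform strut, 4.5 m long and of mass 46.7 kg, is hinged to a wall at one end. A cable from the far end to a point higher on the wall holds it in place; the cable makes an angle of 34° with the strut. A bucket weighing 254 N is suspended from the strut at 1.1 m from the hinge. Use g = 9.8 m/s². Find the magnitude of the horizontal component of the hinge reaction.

H_x ≈ 431 N

Take torques about the hinge: T sin 34° · 4.5 = 46.7×9.8×2.25 + 254×1.1 = 1309.1 N·m.
So T = 1309.1 / (0.5592 × 4.5) = 520.25 N.
ΣF_x = 0: H_x = T cos 34° = 431.3 N.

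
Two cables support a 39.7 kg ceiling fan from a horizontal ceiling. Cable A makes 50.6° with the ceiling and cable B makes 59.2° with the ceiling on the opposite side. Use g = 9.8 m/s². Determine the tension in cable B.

Weight W = 39.7 × 9.8 = 389.1 N acts straight down.
Horizontal: T_A cos 50.6° = T_B cos 59.2°  →  T_A = 0.8067 T_B.
Vertical: T_A sin 50.6° + T_B sin 59.2° = 389.1.
Substituting the horizontal relation into the vertical equation gives 1.482 T_B = 389.1, so T_B = 262.5 N.

T_B ≈ 262 N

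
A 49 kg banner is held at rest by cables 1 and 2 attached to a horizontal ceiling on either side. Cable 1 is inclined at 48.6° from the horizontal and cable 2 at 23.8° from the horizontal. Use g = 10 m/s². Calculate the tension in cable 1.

T_1 ≈ 470 N

Weight W = 49 × 10 = 490 N acts straight down.
Horizontal: T_1 cos 48.6° = T_2 cos 23.8°  →  T_2 = 0.7228 T_1.
Vertical: T_1 sin 48.6° + T_2 sin 23.8° = 490.
Substituting the horizontal relation into the vertical equation gives 1.042 T_1 = 490, so T_1 = 470.3 N.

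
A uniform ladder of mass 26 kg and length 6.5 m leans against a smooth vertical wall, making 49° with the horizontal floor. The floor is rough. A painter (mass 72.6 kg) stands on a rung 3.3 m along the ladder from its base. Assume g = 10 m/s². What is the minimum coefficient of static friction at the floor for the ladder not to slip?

ΣF_y = 0: N_floor = 26×10 + 72.6×10 = 986 N.
Torques about the foot: N_wall · 6.5 sin 49° = 26×10×3.25 cos 49° + 72.6×10×3.3 cos 49° → N_wall = 433.41 N.
ΣF_x = 0: f_floor = N_wall = 433.41 N.
μ_min = f_floor / N_floor = 433.41 / 986 = 0.4396.

μ_min ≈ 0.440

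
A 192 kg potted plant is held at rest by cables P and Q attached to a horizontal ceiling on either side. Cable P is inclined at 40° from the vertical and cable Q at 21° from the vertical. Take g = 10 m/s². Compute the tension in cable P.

Angles from the horizontal: cable P is 90° − 40° = 50°, cable Q is 90° − 21° = 69°.
Weight W = 192 × 10 = 1920 N acts straight down.
Horizontal: T_P cos 50° = T_Q cos 69°  →  T_Q = 1.794 T_P.
Vertical: T_P sin 50° + T_Q sin 69° = 1920.
Substituting the horizontal relation into the vertical equation gives 2.441 T_P = 1920, so T_P = 786.7 N.

T_P ≈ 787 N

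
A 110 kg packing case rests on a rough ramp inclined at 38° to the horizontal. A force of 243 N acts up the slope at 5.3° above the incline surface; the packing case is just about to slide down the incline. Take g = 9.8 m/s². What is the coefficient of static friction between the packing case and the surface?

On the verge of sliding down the incline, friction is at its maximum μN and acts up the slope.
Perpendicular to incline: N = W cos 38° − P sin 5.3° = 849.5 − 22.45 = 827 N.
Along incline: P cos 5.3° + μN = W sin 38° → μ = (W sin 38° − P cos 5.3°) / N = 0.5099.

μ ≈ 0.510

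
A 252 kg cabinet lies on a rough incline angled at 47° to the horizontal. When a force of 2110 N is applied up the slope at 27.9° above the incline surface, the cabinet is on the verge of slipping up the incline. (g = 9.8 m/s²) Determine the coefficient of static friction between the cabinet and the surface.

μ ≈ 0.0841

On the verge of sliding up the incline, friction is at its maximum μN and acts down the slope.
Perpendicular to incline: N = W cos 47° − P sin 27.9° = 1684 − 987.3 = 696.9 N.
Along incline: P cos 27.9° − μN = W sin 47° → μ = −(W sin 47° − P cos 27.9°) / N = 0.08407.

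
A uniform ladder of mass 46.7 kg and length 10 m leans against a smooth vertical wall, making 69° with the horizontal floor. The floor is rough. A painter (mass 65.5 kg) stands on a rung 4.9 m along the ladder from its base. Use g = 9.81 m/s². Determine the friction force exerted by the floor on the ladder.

Torques about the foot: N_wall · 10 sin 69° = 46.7×9.81×5 cos 69° + 65.5×9.81×4.9 cos 69° → N_wall = 208.79 N.
ΣF_x = 0: f_floor = N_wall = 208.79 N.

f ≈ 209 N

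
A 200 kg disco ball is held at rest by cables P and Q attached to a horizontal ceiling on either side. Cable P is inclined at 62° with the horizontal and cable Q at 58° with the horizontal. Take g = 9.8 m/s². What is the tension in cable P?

T_P ≈ 1200 N

Weight W = 200 × 9.8 = 1960 N acts straight down.
Horizontal: T_P cos 62° = T_Q cos 58°  →  T_Q = 0.8859 T_P.
Vertical: T_P sin 62° + T_Q sin 58° = 1960.
Substituting the horizontal relation into the vertical equation gives 1.634 T_P = 1960, so T_P = 1199 N.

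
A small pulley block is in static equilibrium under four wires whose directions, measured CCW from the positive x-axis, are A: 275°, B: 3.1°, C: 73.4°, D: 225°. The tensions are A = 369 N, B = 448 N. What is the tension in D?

T_D ≈ 1170 N

Resolve: ΣF_x = 369 cos 275° + 448 cos 3.1° + T_C cos 73.4° + T_D cos 225° = 0.
        ΣF_y = 369 sin 275° + 448 sin 3.1° + T_C sin 73.4° + T_D sin 225° = 0.
The known terms sum to (479.5, -343.4) N, so 0.2857 T_C − 0.7071 T_D = -479.5 and 0.9583 T_C − 0.7071 T_D = 343.4.
Solving simultaneously: T_C = 1223 N, T_D = 1172 N.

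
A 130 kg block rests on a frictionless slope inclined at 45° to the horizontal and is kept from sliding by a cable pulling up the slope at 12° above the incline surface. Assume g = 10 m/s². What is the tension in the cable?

Take axes along and perpendicular to the incline. Weight components: W sin 45° = 919.2 N down-slope, W cos 45° = 919.2 N into the surface.
Along incline: T cos 12° = W sin 45° → T = 939.8 N.
Perpendicular: N = W cos 45° − T sin 12° = 723.8 N.

T ≈ 940 N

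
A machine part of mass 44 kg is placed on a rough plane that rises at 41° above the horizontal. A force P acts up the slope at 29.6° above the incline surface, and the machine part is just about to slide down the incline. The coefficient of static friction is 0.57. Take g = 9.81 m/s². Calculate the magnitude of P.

On the verge of sliding down the incline, friction equals μN and acts up the slope.
Perpendicular: N + P sin 29.6° = W cos 41° = 325.8 N.
Along incline: P cos 29.6° + μN = W sin 41° with W sin 41° = 283.2 N.
Solving the pair for P and N: P = 165.8 N, N = 243.9 N (and f = μN = 139 N).

P ≈ 166 N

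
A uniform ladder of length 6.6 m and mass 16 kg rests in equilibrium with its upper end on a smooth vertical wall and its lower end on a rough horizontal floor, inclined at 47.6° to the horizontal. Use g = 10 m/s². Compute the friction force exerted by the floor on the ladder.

Torques about the foot: N_wall · 6.6 sin 47.6° = 16×10×3.3 cos 47.6° → N_wall = 73.05 N.
ΣF_x = 0: f_floor = N_wall = 73.05 N.

f ≈ 73.1 N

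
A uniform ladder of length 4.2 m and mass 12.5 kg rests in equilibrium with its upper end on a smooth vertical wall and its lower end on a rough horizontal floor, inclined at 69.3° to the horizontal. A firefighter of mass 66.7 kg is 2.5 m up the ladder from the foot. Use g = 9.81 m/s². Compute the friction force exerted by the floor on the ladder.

Torques about the foot: N_wall · 4.2 sin 69.3° = 12.5×9.81×2.1 cos 69.3° + 66.7×9.81×2.5 cos 69.3° → N_wall = 170.34 N.
ΣF_x = 0: f_floor = N_wall = 170.34 N.

f ≈ 170 N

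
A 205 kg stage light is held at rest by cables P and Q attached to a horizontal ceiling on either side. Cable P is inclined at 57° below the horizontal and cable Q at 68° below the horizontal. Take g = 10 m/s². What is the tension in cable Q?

Weight W = 205 × 10 = 2050 N acts straight down.
Horizontal: T_P cos 57° = T_Q cos 68°  →  T_P = 0.6878 T_Q.
Vertical: T_P sin 57° + T_Q sin 68° = 2050.
Substituting the horizontal relation into the vertical equation gives 1.504 T_Q = 2050, so T_Q = 1363 N.

T_Q ≈ 1360 N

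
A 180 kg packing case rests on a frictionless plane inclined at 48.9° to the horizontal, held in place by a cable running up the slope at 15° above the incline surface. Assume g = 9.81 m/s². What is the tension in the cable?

T ≈ 1380 N

Take axes along and perpendicular to the incline. Weight components: W sin 48.9° = 1331 N down-slope, W cos 48.9° = 1161 N into the surface.
Along incline: T cos 15° = W sin 48.9° → T = 1378 N.
Perpendicular: N = W cos 48.9° − T sin 15° = 804.2 N.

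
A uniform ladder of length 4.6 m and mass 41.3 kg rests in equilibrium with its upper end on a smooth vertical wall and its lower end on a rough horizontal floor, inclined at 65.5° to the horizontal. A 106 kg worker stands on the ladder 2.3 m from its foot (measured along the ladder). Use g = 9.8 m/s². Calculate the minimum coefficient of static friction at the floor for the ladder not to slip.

μ_min ≈ 0.228

ΣF_y = 0: N_floor = 41.3×9.8 + 106×9.8 = 1443.5 N.
Torques about the foot: N_wall · 4.6 sin 65.5° = 41.3×9.8×2.3 cos 65.5° + 106×9.8×2.3 cos 65.5° → N_wall = 328.93 N.
ΣF_x = 0: f_floor = N_wall = 328.93 N.
μ_min = f_floor / N_floor = 328.93 / 1443.5 = 0.2279.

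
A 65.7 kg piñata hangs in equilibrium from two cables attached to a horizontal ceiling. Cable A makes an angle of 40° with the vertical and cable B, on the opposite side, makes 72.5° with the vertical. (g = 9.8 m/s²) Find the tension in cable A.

Angles from the horizontal: cable A is 90° − 40° = 50°, cable B is 90° − 72.5° = 17.5°.
Weight W = 65.7 × 9.8 = 643.9 N acts straight down.
Horizontal: T_A cos 50° = T_B cos 17.5°  →  T_B = 0.674 T_A.
Vertical: T_A sin 50° + T_B sin 17.5° = 643.9.
Substituting the horizontal relation into the vertical equation gives 0.9687 T_A = 643.9, so T_A = 664.7 N.

T_A ≈ 665 N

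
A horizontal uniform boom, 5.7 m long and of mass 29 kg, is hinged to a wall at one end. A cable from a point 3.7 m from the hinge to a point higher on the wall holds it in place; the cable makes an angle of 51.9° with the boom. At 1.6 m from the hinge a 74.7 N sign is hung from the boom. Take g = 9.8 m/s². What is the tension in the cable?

T ≈ 319 N

Take torques about the hinge: T sin 51.9° · 3.7 = 29×9.8×2.85 + 74.7×1.6 = 929.49 N·m.
So T = 929.49 / (0.7869 × 3.7) = 319.23 N.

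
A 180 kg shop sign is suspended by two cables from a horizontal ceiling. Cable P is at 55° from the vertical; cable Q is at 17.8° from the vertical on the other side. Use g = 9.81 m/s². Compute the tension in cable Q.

T_Q ≈ 1510 N

Angles from the horizontal: cable P is 90° − 55° = 35°, cable Q is 90° − 17.8° = 72.2°.
Weight W = 180 × 9.81 = 1766 N acts straight down.
Horizontal: T_P cos 35° = T_Q cos 72.2°  →  T_P = 0.3732 T_Q.
Vertical: T_P sin 35° + T_Q sin 72.2° = 1766.
Substituting the horizontal relation into the vertical equation gives 1.166 T_Q = 1766, so T_Q = 1514 N.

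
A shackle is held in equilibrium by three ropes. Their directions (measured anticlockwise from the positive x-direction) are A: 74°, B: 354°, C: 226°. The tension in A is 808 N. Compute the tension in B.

Resolve: ΣF_x = 808 cos 74° + T_B cos 354° + T_C cos 226° = 0.
        ΣF_y = 808 sin 74° + T_B sin 354° + T_C sin 226° = 0.
The known terms sum to (222.7, 776.7) N, so 0.9945 T_B − 0.6947 T_C = -222.7 and -0.1045 T_B − 0.7193 T_C = -776.7.
Solving simultaneously: T_B = 481.4 N, T_C = 1010 N.

T_B ≈ 481 N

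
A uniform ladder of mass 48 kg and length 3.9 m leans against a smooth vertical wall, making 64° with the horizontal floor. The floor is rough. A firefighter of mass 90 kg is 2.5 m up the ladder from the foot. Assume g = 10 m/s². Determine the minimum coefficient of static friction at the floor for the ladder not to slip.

μ_min ≈ 0.289

ΣF_y = 0: N_floor = 48×10 + 90×10 = 1380 N.
Torques about the foot: N_wall · 3.9 sin 64° = 48×10×1.95 cos 64° + 90×10×2.5 cos 64° → N_wall = 398.44 N.
ΣF_x = 0: f_floor = N_wall = 398.44 N.
μ_min = f_floor / N_floor = 398.44 / 1380 = 0.2887.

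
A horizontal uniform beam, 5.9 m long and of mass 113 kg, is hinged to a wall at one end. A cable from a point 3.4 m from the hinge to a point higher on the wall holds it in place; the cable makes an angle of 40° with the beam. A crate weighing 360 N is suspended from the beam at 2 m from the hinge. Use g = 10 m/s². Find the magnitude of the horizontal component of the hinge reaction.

H_x ≈ 1420 N

Take torques about the hinge: T sin 40° · 3.4 = 113×10×2.95 + 360×2 = 4053.5 N·m.
So T = 4053.5 / (0.6428 × 3.4) = 1854.7 N.
ΣF_x = 0: H_x = T cos 40° = 1420.8 N.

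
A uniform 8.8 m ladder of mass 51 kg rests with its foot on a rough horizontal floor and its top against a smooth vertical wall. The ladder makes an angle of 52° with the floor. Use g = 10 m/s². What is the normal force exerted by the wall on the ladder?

N_wall ≈ 199 N

Torques about the foot: N_wall · 8.8 sin 52° = 51×10×4.4 cos 52° → N_wall = 199.23 N.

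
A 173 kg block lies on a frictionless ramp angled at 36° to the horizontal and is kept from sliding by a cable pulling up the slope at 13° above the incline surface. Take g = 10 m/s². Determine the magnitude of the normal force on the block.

N ≈ 1160 N

Take axes along and perpendicular to the incline. Weight components: W sin 36° = 1017 N down-slope, W cos 36° = 1400 N into the surface.
Along incline: T cos 13° = W sin 36° → T = 1044 N.
Perpendicular: N = W cos 36° − T sin 13° = 1165 N.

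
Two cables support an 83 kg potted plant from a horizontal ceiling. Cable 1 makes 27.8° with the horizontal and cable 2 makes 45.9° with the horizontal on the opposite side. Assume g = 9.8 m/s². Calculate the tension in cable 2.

T_2 ≈ 750 N

Weight W = 83 × 9.8 = 813.4 N acts straight down.
Horizontal: T_1 cos 27.8° = T_2 cos 45.9°  →  T_1 = 0.7867 T_2.
Vertical: T_1 sin 27.8° + T_2 sin 45.9° = 813.4.
Substituting the horizontal relation into the vertical equation gives 1.085 T_2 = 813.4, so T_2 = 749.7 N.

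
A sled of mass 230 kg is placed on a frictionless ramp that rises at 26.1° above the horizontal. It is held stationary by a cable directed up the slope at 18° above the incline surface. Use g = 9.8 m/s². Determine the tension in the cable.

T ≈ 1040 N

Take axes along and perpendicular to the incline. Weight components: W sin 26.1° = 991.6 N down-slope, W cos 26.1° = 2024 N into the surface.
Along incline: T cos 18° = W sin 26.1° → T = 1043 N.
Perpendicular: N = W cos 26.1° − T sin 18° = 1702 N.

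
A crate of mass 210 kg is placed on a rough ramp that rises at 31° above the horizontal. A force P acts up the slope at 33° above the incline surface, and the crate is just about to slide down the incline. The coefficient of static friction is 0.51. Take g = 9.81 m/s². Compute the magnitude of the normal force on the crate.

On the verge of sliding down the incline, friction equals μN and acts up the slope.
Perpendicular: N + P sin 33° = W cos 31° = 1766 N.
Along incline: P cos 33° + μN = W sin 31° with W sin 31° = 1061 N.
Solving the pair for P and N: P = 286 N, N = 1610 N (and f = μN = 821.1 N).

N ≈ 1610 N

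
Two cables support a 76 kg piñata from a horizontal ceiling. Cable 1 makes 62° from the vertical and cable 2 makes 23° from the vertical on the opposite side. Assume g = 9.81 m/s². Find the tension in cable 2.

Angles from the horizontal: cable 1 is 90° − 62° = 28°, cable 2 is 90° − 23° = 67°.
Weight W = 76 × 9.81 = 745.6 N acts straight down.
Horizontal: T_1 cos 28° = T_2 cos 67°  →  T_1 = 0.4425 T_2.
Vertical: T_1 sin 28° + T_2 sin 67° = 745.6.
Substituting the horizontal relation into the vertical equation gives 1.128 T_2 = 745.6, so T_2 = 660.8 N.

T_2 ≈ 661 N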